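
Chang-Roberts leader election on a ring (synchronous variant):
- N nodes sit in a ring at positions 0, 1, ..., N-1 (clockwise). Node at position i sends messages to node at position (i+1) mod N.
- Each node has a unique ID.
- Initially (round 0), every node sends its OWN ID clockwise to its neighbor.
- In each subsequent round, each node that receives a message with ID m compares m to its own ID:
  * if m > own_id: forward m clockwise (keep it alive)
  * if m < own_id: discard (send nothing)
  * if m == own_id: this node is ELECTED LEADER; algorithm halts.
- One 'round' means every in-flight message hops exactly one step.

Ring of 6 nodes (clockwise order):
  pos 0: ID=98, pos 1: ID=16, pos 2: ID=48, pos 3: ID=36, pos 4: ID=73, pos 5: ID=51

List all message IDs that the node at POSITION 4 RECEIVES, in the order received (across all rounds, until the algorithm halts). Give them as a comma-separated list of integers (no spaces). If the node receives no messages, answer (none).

Round 1: pos1(id16) recv 98: fwd; pos2(id48) recv 16: drop; pos3(id36) recv 48: fwd; pos4(id73) recv 36: drop; pos5(id51) recv 73: fwd; pos0(id98) recv 51: drop
Round 2: pos2(id48) recv 98: fwd; pos4(id73) recv 48: drop; pos0(id98) recv 73: drop
Round 3: pos3(id36) recv 98: fwd
Round 4: pos4(id73) recv 98: fwd
Round 5: pos5(id51) recv 98: fwd
Round 6: pos0(id98) recv 98: ELECTED

Answer: 36,48,98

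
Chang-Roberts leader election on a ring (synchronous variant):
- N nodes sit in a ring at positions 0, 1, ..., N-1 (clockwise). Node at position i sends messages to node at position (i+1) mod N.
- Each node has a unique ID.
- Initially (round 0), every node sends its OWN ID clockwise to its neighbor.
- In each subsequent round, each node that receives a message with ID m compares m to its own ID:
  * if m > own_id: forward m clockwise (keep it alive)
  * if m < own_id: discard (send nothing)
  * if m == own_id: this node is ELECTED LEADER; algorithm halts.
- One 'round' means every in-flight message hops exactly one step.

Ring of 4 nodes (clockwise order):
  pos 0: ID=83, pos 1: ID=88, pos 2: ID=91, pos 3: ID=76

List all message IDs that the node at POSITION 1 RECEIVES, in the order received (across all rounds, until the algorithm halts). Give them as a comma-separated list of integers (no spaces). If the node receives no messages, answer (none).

Round 1: pos1(id88) recv 83: drop; pos2(id91) recv 88: drop; pos3(id76) recv 91: fwd; pos0(id83) recv 76: drop
Round 2: pos0(id83) recv 91: fwd
Round 3: pos1(id88) recv 91: fwd
Round 4: pos2(id91) recv 91: ELECTED

Answer: 83,91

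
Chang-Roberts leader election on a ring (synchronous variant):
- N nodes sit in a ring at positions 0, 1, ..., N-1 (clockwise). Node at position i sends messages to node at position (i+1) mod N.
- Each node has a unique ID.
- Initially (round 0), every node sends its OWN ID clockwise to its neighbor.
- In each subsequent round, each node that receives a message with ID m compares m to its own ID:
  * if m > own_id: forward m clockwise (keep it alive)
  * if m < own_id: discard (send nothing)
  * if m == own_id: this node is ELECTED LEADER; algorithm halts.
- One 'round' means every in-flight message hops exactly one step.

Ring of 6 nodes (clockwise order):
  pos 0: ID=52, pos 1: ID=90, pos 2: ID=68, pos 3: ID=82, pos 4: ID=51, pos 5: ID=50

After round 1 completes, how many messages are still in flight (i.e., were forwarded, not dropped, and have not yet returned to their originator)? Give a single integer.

Round 1: pos1(id90) recv 52: drop; pos2(id68) recv 90: fwd; pos3(id82) recv 68: drop; pos4(id51) recv 82: fwd; pos5(id50) recv 51: fwd; pos0(id52) recv 50: drop
After round 1: 3 messages still in flight

Answer: 3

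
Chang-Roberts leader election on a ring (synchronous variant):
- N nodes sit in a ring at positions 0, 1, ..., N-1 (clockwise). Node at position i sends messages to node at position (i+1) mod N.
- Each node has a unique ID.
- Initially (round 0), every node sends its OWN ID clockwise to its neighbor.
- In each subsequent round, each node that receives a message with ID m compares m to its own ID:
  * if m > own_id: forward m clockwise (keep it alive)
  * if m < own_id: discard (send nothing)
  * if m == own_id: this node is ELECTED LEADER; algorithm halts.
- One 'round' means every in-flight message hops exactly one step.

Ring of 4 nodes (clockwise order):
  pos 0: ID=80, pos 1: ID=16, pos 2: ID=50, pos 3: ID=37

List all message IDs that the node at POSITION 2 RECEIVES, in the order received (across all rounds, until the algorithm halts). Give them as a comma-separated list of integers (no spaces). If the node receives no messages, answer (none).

Answer: 16,80

Derivation:
Round 1: pos1(id16) recv 80: fwd; pos2(id50) recv 16: drop; pos3(id37) recv 50: fwd; pos0(id80) recv 37: drop
Round 2: pos2(id50) recv 80: fwd; pos0(id80) recv 50: drop
Round 3: pos3(id37) recv 80: fwd
Round 4: pos0(id80) recv 80: ELECTED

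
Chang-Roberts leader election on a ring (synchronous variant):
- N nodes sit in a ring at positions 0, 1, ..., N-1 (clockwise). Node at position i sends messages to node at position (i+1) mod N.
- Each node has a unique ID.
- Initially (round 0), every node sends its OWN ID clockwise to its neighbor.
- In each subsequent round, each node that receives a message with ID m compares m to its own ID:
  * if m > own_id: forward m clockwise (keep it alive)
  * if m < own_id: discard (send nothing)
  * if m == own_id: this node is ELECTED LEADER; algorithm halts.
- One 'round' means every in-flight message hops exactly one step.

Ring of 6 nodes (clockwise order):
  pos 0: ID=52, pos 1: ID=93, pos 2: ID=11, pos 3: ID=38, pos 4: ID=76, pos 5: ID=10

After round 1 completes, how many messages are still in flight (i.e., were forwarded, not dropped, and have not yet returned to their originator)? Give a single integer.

Round 1: pos1(id93) recv 52: drop; pos2(id11) recv 93: fwd; pos3(id38) recv 11: drop; pos4(id76) recv 38: drop; pos5(id10) recv 76: fwd; pos0(id52) recv 10: drop
After round 1: 2 messages still in flight

Answer: 2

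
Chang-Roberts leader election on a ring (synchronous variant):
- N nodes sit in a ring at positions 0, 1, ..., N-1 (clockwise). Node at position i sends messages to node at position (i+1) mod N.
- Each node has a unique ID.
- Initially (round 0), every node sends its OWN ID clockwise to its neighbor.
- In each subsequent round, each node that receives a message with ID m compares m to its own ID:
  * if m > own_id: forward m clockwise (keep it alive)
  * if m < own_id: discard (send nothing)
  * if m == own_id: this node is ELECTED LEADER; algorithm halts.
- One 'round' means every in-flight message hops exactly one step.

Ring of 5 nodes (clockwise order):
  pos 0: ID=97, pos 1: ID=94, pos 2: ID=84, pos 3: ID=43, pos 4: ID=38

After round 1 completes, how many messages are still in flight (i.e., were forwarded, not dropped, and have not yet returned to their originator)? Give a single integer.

Answer: 4

Derivation:
Round 1: pos1(id94) recv 97: fwd; pos2(id84) recv 94: fwd; pos3(id43) recv 84: fwd; pos4(id38) recv 43: fwd; pos0(id97) recv 38: drop
After round 1: 4 messages still in flight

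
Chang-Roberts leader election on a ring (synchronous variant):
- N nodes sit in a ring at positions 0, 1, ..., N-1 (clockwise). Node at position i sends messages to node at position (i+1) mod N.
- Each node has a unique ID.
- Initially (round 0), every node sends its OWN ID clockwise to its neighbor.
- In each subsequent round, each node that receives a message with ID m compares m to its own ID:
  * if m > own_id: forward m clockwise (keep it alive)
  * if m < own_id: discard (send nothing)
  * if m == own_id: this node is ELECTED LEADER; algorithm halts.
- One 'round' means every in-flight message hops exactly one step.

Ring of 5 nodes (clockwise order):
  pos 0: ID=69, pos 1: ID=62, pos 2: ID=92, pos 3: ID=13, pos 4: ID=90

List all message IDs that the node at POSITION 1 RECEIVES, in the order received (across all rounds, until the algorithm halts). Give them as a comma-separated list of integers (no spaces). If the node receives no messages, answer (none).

Answer: 69,90,92

Derivation:
Round 1: pos1(id62) recv 69: fwd; pos2(id92) recv 62: drop; pos3(id13) recv 92: fwd; pos4(id90) recv 13: drop; pos0(id69) recv 90: fwd
Round 2: pos2(id92) recv 69: drop; pos4(id90) recv 92: fwd; pos1(id62) recv 90: fwd
Round 3: pos0(id69) recv 92: fwd; pos2(id92) recv 90: drop
Round 4: pos1(id62) recv 92: fwd
Round 5: pos2(id92) recv 92: ELECTED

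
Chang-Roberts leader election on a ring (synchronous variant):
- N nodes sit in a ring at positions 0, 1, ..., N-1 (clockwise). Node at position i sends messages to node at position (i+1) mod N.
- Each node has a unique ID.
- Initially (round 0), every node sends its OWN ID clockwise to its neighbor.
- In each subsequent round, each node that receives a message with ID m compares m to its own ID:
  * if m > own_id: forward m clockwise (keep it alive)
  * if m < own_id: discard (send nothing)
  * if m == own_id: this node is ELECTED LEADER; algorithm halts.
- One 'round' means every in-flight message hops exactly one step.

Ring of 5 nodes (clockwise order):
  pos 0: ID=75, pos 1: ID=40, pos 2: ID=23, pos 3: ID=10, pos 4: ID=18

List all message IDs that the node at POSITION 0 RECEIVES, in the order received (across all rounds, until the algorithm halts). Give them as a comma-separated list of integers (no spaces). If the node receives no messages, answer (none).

Answer: 18,23,40,75

Derivation:
Round 1: pos1(id40) recv 75: fwd; pos2(id23) recv 40: fwd; pos3(id10) recv 23: fwd; pos4(id18) recv 10: drop; pos0(id75) recv 18: drop
Round 2: pos2(id23) recv 75: fwd; pos3(id10) recv 40: fwd; pos4(id18) recv 23: fwd
Round 3: pos3(id10) recv 75: fwd; pos4(id18) recv 40: fwd; pos0(id75) recv 23: drop
Round 4: pos4(id18) recv 75: fwd; pos0(id75) recv 40: drop
Round 5: pos0(id75) recv 75: ELECTED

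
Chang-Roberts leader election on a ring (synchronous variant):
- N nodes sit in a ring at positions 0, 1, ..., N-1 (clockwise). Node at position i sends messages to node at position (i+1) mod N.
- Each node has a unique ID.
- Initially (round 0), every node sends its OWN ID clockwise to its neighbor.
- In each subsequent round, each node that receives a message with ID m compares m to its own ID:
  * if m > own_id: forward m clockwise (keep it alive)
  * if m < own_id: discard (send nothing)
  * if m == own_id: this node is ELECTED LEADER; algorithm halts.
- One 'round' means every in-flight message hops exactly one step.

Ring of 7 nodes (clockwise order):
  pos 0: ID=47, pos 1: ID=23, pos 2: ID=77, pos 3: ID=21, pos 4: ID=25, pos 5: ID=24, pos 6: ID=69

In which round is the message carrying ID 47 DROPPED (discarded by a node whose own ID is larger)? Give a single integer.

Round 1: pos1(id23) recv 47: fwd; pos2(id77) recv 23: drop; pos3(id21) recv 77: fwd; pos4(id25) recv 21: drop; pos5(id24) recv 25: fwd; pos6(id69) recv 24: drop; pos0(id47) recv 69: fwd
Round 2: pos2(id77) recv 47: drop; pos4(id25) recv 77: fwd; pos6(id69) recv 25: drop; pos1(id23) recv 69: fwd
Round 3: pos5(id24) recv 77: fwd; pos2(id77) recv 69: drop
Round 4: pos6(id69) recv 77: fwd
Round 5: pos0(id47) recv 77: fwd
Round 6: pos1(id23) recv 77: fwd
Round 7: pos2(id77) recv 77: ELECTED
Message ID 47 originates at pos 0; dropped at pos 2 in round 2

Answer: 2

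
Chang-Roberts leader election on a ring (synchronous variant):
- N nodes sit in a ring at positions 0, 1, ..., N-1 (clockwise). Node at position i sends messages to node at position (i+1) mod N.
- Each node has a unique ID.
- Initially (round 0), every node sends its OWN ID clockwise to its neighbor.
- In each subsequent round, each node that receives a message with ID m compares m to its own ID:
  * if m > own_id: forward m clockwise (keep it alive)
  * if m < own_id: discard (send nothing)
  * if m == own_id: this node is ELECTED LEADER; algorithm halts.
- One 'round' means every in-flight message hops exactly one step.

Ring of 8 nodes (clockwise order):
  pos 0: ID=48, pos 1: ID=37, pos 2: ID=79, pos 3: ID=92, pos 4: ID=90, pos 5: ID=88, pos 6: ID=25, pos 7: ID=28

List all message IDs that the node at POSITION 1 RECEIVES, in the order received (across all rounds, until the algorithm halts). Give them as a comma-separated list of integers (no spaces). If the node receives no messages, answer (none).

Answer: 48,88,90,92

Derivation:
Round 1: pos1(id37) recv 48: fwd; pos2(id79) recv 37: drop; pos3(id92) recv 79: drop; pos4(id90) recv 92: fwd; pos5(id88) recv 90: fwd; pos6(id25) recv 88: fwd; pos7(id28) recv 25: drop; pos0(id48) recv 28: drop
Round 2: pos2(id79) recv 48: drop; pos5(id88) recv 92: fwd; pos6(id25) recv 90: fwd; pos7(id28) recv 88: fwd
Round 3: pos6(id25) recv 92: fwd; pos7(id28) recv 90: fwd; pos0(id48) recv 88: fwd
Round 4: pos7(id28) recv 92: fwd; pos0(id48) recv 90: fwd; pos1(id37) recv 88: fwd
Round 5: pos0(id48) recv 92: fwd; pos1(id37) recv 90: fwd; pos2(id79) recv 88: fwd
Round 6: pos1(id37) recv 92: fwd; pos2(id79) recv 90: fwd; pos3(id92) recv 88: drop
Round 7: pos2(id79) recv 92: fwd; pos3(id92) recv 90: drop
Round 8: pos3(id92) recv 92: ELECTED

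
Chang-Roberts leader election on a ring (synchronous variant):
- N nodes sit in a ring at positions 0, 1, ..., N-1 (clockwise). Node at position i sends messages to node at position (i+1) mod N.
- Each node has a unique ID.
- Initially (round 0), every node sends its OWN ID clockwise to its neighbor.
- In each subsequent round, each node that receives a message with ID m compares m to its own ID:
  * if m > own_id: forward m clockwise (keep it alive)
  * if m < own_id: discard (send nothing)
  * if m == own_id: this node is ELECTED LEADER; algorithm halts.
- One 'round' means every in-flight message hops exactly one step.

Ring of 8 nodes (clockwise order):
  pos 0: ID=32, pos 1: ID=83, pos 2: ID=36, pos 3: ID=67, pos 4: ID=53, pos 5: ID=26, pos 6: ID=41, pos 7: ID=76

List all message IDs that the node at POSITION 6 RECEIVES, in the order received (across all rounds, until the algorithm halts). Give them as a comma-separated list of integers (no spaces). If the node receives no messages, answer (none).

Answer: 26,53,67,83

Derivation:
Round 1: pos1(id83) recv 32: drop; pos2(id36) recv 83: fwd; pos3(id67) recv 36: drop; pos4(id53) recv 67: fwd; pos5(id26) recv 53: fwd; pos6(id41) recv 26: drop; pos7(id76) recv 41: drop; pos0(id32) recv 76: fwd
Round 2: pos3(id67) recv 83: fwd; pos5(id26) recv 67: fwd; pos6(id41) recv 53: fwd; pos1(id83) recv 76: drop
Round 3: pos4(id53) recv 83: fwd; pos6(id41) recv 67: fwd; pos7(id76) recv 53: drop
Round 4: pos5(id26) recv 83: fwd; pos7(id76) recv 67: drop
Round 5: pos6(id41) recv 83: fwd
Round 6: pos7(id76) recv 83: fwd
Round 7: pos0(id32) recv 83: fwd
Round 8: pos1(id83) recv 83: ELECTED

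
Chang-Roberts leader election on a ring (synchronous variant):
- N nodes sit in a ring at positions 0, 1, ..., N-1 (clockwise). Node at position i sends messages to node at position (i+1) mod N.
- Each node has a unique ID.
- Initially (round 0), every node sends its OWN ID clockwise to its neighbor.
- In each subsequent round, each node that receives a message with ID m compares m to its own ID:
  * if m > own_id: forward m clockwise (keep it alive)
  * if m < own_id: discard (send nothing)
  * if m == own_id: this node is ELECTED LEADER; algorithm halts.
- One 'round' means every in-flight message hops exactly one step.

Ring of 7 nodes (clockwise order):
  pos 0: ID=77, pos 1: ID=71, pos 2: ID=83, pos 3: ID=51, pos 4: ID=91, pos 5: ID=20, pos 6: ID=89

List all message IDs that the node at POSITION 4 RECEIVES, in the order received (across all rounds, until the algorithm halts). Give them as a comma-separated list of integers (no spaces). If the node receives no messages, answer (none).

Round 1: pos1(id71) recv 77: fwd; pos2(id83) recv 71: drop; pos3(id51) recv 83: fwd; pos4(id91) recv 51: drop; pos5(id20) recv 91: fwd; pos6(id89) recv 20: drop; pos0(id77) recv 89: fwd
Round 2: pos2(id83) recv 77: drop; pos4(id91) recv 83: drop; pos6(id89) recv 91: fwd; pos1(id71) recv 89: fwd
Round 3: pos0(id77) recv 91: fwd; pos2(id83) recv 89: fwd
Round 4: pos1(id71) recv 91: fwd; pos3(id51) recv 89: fwd
Round 5: pos2(id83) recv 91: fwd; pos4(id91) recv 89: drop
Round 6: pos3(id51) recv 91: fwd
Round 7: pos4(id91) recv 91: ELECTED

Answer: 51,83,89,91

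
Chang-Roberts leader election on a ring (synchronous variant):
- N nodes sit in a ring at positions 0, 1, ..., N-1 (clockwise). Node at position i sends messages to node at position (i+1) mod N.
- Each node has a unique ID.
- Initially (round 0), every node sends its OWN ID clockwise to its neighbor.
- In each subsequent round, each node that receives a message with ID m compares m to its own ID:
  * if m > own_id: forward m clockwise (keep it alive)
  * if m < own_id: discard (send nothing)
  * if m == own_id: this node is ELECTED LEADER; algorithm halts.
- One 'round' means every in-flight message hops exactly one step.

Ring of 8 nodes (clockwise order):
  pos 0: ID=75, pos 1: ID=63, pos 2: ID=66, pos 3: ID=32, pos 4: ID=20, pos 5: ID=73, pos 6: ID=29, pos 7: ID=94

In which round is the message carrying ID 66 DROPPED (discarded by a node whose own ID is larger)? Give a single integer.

Answer: 3

Derivation:
Round 1: pos1(id63) recv 75: fwd; pos2(id66) recv 63: drop; pos3(id32) recv 66: fwd; pos4(id20) recv 32: fwd; pos5(id73) recv 20: drop; pos6(id29) recv 73: fwd; pos7(id94) recv 29: drop; pos0(id75) recv 94: fwd
Round 2: pos2(id66) recv 75: fwd; pos4(id20) recv 66: fwd; pos5(id73) recv 32: drop; pos7(id94) recv 73: drop; pos1(id63) recv 94: fwd
Round 3: pos3(id32) recv 75: fwd; pos5(id73) recv 66: drop; pos2(id66) recv 94: fwd
Round 4: pos4(id20) recv 75: fwd; pos3(id32) recv 94: fwd
Round 5: pos5(id73) recv 75: fwd; pos4(id20) recv 94: fwd
Round 6: pos6(id29) recv 75: fwd; pos5(id73) recv 94: fwd
Round 7: pos7(id94) recv 75: drop; pos6(id29) recv 94: fwd
Round 8: pos7(id94) recv 94: ELECTED
Message ID 66 originates at pos 2; dropped at pos 5 in round 3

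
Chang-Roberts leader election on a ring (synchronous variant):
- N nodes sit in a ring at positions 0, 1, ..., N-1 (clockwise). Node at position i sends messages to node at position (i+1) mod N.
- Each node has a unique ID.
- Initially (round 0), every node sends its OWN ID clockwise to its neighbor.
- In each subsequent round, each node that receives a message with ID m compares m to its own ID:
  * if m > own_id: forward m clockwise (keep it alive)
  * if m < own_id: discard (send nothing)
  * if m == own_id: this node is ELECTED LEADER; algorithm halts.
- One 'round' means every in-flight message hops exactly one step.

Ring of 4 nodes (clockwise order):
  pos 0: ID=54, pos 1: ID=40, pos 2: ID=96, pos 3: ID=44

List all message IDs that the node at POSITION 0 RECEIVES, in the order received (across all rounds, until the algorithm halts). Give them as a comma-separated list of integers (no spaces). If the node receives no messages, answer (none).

Answer: 44,96

Derivation:
Round 1: pos1(id40) recv 54: fwd; pos2(id96) recv 40: drop; pos3(id44) recv 96: fwd; pos0(id54) recv 44: drop
Round 2: pos2(id96) recv 54: drop; pos0(id54) recv 96: fwd
Round 3: pos1(id40) recv 96: fwd
Round 4: pos2(id96) recv 96: ELECTED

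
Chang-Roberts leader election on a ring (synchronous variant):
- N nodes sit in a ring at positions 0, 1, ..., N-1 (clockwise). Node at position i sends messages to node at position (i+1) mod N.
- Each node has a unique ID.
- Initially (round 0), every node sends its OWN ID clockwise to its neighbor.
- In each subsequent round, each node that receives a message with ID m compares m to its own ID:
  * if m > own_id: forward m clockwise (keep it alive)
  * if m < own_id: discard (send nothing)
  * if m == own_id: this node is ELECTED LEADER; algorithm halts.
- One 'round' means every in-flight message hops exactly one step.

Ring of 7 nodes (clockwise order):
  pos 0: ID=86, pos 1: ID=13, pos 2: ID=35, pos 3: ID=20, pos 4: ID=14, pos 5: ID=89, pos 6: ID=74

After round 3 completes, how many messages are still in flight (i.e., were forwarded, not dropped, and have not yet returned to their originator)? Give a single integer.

Answer: 2

Derivation:
Round 1: pos1(id13) recv 86: fwd; pos2(id35) recv 13: drop; pos3(id20) recv 35: fwd; pos4(id14) recv 20: fwd; pos5(id89) recv 14: drop; pos6(id74) recv 89: fwd; pos0(id86) recv 74: drop
Round 2: pos2(id35) recv 86: fwd; pos4(id14) recv 35: fwd; pos5(id89) recv 20: drop; pos0(id86) recv 89: fwd
Round 3: pos3(id20) recv 86: fwd; pos5(id89) recv 35: drop; pos1(id13) recv 89: fwd
After round 3: 2 messages still in flight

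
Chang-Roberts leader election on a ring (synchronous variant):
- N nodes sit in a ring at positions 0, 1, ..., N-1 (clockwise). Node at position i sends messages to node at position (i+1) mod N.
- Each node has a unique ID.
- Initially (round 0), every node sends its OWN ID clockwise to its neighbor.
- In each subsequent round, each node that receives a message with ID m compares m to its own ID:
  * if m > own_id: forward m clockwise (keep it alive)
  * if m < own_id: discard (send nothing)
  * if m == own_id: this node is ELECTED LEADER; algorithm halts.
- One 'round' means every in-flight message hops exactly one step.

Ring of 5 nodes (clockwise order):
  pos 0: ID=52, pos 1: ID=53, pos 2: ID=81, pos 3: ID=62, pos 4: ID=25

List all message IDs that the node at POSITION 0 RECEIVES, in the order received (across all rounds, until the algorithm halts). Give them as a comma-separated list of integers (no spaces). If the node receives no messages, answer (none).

Round 1: pos1(id53) recv 52: drop; pos2(id81) recv 53: drop; pos3(id62) recv 81: fwd; pos4(id25) recv 62: fwd; pos0(id52) recv 25: drop
Round 2: pos4(id25) recv 81: fwd; pos0(id52) recv 62: fwd
Round 3: pos0(id52) recv 81: fwd; pos1(id53) recv 62: fwd
Round 4: pos1(id53) recv 81: fwd; pos2(id81) recv 62: drop
Round 5: pos2(id81) recv 81: ELECTED

Answer: 25,62,81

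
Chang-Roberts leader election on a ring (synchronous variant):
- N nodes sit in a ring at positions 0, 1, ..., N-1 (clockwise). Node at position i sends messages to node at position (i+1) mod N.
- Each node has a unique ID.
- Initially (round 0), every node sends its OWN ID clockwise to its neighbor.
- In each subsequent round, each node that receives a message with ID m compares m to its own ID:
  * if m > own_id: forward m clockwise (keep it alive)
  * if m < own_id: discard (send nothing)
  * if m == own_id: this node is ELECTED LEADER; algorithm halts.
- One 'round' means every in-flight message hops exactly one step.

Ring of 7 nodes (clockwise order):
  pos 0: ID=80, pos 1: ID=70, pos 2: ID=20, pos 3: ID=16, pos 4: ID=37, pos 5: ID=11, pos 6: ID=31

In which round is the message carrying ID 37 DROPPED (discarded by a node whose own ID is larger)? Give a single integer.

Answer: 3

Derivation:
Round 1: pos1(id70) recv 80: fwd; pos2(id20) recv 70: fwd; pos3(id16) recv 20: fwd; pos4(id37) recv 16: drop; pos5(id11) recv 37: fwd; pos6(id31) recv 11: drop; pos0(id80) recv 31: drop
Round 2: pos2(id20) recv 80: fwd; pos3(id16) recv 70: fwd; pos4(id37) recv 20: drop; pos6(id31) recv 37: fwd
Round 3: pos3(id16) recv 80: fwd; pos4(id37) recv 70: fwd; pos0(id80) recv 37: drop
Round 4: pos4(id37) recv 80: fwd; pos5(id11) recv 70: fwd
Round 5: pos5(id11) recv 80: fwd; pos6(id31) recv 70: fwd
Round 6: pos6(id31) recv 80: fwd; pos0(id80) recv 70: drop
Round 7: pos0(id80) recv 80: ELECTED
Message ID 37 originates at pos 4; dropped at pos 0 in round 3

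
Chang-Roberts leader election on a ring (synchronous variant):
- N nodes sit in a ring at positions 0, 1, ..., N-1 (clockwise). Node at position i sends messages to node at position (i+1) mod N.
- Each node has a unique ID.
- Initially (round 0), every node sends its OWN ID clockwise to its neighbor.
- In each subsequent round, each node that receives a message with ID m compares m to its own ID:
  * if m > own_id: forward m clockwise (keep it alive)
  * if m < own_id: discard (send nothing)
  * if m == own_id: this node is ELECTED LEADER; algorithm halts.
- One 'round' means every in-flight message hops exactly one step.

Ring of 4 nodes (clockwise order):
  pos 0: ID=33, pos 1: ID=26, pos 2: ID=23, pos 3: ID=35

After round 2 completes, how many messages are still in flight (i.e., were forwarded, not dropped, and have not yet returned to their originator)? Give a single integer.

Round 1: pos1(id26) recv 33: fwd; pos2(id23) recv 26: fwd; pos3(id35) recv 23: drop; pos0(id33) recv 35: fwd
Round 2: pos2(id23) recv 33: fwd; pos3(id35) recv 26: drop; pos1(id26) recv 35: fwd
After round 2: 2 messages still in flight

Answer: 2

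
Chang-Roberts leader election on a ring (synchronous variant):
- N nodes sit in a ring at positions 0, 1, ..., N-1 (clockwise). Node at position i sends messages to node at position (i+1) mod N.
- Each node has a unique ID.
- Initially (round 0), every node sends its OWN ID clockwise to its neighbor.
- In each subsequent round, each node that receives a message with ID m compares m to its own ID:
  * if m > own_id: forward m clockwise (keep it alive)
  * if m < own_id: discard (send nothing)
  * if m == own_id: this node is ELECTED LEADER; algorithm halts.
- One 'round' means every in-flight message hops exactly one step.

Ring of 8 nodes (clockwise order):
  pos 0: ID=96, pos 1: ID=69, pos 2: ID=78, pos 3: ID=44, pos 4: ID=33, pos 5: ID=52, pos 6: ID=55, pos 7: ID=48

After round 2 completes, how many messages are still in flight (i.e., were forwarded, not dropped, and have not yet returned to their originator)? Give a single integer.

Answer: 2

Derivation:
Round 1: pos1(id69) recv 96: fwd; pos2(id78) recv 69: drop; pos3(id44) recv 78: fwd; pos4(id33) recv 44: fwd; pos5(id52) recv 33: drop; pos6(id55) recv 52: drop; pos7(id48) recv 55: fwd; pos0(id96) recv 48: drop
Round 2: pos2(id78) recv 96: fwd; pos4(id33) recv 78: fwd; pos5(id52) recv 44: drop; pos0(id96) recv 55: drop
After round 2: 2 messages still in flight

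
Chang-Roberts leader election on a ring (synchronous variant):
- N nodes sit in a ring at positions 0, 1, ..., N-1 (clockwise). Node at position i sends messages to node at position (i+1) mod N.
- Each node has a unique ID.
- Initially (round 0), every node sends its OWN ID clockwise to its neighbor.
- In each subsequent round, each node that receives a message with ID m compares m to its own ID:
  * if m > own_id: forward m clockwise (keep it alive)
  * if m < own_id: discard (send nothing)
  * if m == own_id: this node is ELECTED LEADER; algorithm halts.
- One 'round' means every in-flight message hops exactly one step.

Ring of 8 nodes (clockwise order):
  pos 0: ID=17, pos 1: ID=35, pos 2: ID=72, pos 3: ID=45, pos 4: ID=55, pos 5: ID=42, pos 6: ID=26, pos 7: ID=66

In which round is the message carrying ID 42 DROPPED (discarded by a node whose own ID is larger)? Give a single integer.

Round 1: pos1(id35) recv 17: drop; pos2(id72) recv 35: drop; pos3(id45) recv 72: fwd; pos4(id55) recv 45: drop; pos5(id42) recv 55: fwd; pos6(id26) recv 42: fwd; pos7(id66) recv 26: drop; pos0(id17) recv 66: fwd
Round 2: pos4(id55) recv 72: fwd; pos6(id26) recv 55: fwd; pos7(id66) recv 42: drop; pos1(id35) recv 66: fwd
Round 3: pos5(id42) recv 72: fwd; pos7(id66) recv 55: drop; pos2(id72) recv 66: drop
Round 4: pos6(id26) recv 72: fwd
Round 5: pos7(id66) recv 72: fwd
Round 6: pos0(id17) recv 72: fwd
Round 7: pos1(id35) recv 72: fwd
Round 8: pos2(id72) recv 72: ELECTED
Message ID 42 originates at pos 5; dropped at pos 7 in round 2

Answer: 2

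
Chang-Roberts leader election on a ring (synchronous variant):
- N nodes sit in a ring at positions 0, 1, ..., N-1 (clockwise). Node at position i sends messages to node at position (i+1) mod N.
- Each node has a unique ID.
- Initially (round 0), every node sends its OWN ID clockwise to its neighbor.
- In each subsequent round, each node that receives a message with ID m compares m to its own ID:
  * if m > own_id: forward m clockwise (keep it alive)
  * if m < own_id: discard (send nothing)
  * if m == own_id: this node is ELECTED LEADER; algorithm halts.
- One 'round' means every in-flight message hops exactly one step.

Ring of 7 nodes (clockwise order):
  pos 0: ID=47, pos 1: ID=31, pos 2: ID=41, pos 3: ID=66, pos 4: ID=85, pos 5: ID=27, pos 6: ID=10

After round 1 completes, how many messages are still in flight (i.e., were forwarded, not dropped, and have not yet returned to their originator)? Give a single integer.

Round 1: pos1(id31) recv 47: fwd; pos2(id41) recv 31: drop; pos3(id66) recv 41: drop; pos4(id85) recv 66: drop; pos5(id27) recv 85: fwd; pos6(id10) recv 27: fwd; pos0(id47) recv 10: drop
After round 1: 3 messages still in flight

Answer: 3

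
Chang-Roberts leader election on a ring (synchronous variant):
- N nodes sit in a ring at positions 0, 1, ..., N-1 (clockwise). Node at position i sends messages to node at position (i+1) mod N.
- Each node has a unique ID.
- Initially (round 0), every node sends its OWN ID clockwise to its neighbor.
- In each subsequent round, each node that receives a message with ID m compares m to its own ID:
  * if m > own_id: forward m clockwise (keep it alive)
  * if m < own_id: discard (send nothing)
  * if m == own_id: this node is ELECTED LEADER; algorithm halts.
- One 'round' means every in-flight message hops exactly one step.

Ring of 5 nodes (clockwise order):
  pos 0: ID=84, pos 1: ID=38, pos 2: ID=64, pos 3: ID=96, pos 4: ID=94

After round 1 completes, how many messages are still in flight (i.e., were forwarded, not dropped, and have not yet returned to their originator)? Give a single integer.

Round 1: pos1(id38) recv 84: fwd; pos2(id64) recv 38: drop; pos3(id96) recv 64: drop; pos4(id94) recv 96: fwd; pos0(id84) recv 94: fwd
After round 1: 3 messages still in flight

Answer: 3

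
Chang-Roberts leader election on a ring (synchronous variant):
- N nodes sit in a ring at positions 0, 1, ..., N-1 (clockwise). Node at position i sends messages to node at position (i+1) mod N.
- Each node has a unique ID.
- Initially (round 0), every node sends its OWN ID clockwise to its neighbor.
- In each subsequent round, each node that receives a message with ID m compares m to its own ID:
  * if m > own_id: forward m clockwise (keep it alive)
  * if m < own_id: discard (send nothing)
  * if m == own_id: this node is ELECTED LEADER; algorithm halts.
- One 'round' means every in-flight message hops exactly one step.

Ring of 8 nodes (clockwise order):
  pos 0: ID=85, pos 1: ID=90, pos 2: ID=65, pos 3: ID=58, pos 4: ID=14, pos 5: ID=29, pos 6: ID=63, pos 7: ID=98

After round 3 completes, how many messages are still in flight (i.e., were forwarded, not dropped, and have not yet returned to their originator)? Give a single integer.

Answer: 3

Derivation:
Round 1: pos1(id90) recv 85: drop; pos2(id65) recv 90: fwd; pos3(id58) recv 65: fwd; pos4(id14) recv 58: fwd; pos5(id29) recv 14: drop; pos6(id63) recv 29: drop; pos7(id98) recv 63: drop; pos0(id85) recv 98: fwd
Round 2: pos3(id58) recv 90: fwd; pos4(id14) recv 65: fwd; pos5(id29) recv 58: fwd; pos1(id90) recv 98: fwd
Round 3: pos4(id14) recv 90: fwd; pos5(id29) recv 65: fwd; pos6(id63) recv 58: drop; pos2(id65) recv 98: fwd
After round 3: 3 messages still in flight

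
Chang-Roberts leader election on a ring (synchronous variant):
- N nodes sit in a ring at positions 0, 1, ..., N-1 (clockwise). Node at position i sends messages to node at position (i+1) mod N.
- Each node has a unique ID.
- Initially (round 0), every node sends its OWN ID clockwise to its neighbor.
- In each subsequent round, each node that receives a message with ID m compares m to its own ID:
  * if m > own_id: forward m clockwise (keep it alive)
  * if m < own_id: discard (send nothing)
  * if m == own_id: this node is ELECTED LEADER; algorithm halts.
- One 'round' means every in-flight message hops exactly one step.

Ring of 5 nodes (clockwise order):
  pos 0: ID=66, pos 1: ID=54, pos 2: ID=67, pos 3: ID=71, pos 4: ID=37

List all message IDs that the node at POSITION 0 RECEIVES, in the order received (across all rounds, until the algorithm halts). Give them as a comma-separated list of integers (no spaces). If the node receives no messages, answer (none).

Round 1: pos1(id54) recv 66: fwd; pos2(id67) recv 54: drop; pos3(id71) recv 67: drop; pos4(id37) recv 71: fwd; pos0(id66) recv 37: drop
Round 2: pos2(id67) recv 66: drop; pos0(id66) recv 71: fwd
Round 3: pos1(id54) recv 71: fwd
Round 4: pos2(id67) recv 71: fwd
Round 5: pos3(id71) recv 71: ELECTED

Answer: 37,71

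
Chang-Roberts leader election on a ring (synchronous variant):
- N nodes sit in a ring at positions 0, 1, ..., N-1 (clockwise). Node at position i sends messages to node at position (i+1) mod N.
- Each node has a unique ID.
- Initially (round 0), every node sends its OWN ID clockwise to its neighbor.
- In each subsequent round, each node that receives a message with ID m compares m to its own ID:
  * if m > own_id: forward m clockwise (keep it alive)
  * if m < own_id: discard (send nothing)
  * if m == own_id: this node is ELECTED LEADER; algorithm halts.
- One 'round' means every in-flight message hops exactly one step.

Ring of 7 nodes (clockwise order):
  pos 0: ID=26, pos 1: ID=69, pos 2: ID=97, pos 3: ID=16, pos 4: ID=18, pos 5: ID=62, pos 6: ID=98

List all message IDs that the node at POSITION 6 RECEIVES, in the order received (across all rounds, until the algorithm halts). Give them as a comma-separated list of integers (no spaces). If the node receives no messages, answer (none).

Round 1: pos1(id69) recv 26: drop; pos2(id97) recv 69: drop; pos3(id16) recv 97: fwd; pos4(id18) recv 16: drop; pos5(id62) recv 18: drop; pos6(id98) recv 62: drop; pos0(id26) recv 98: fwd
Round 2: pos4(id18) recv 97: fwd; pos1(id69) recv 98: fwd
Round 3: pos5(id62) recv 97: fwd; pos2(id97) recv 98: fwd
Round 4: pos6(id98) recv 97: drop; pos3(id16) recv 98: fwd
Round 5: pos4(id18) recv 98: fwd
Round 6: pos5(id62) recv 98: fwd
Round 7: pos6(id98) recv 98: ELECTED

Answer: 62,97,98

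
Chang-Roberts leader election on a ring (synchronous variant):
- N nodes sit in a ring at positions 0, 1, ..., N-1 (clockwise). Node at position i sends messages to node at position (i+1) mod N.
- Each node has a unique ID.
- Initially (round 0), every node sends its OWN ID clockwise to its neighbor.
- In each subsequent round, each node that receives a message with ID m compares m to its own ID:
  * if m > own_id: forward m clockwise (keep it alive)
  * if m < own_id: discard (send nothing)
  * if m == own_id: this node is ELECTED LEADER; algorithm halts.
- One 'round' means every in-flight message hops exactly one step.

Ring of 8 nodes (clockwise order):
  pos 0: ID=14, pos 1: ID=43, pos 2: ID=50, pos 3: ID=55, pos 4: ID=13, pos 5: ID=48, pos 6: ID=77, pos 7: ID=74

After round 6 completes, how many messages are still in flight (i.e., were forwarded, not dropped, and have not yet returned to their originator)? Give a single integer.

Round 1: pos1(id43) recv 14: drop; pos2(id50) recv 43: drop; pos3(id55) recv 50: drop; pos4(id13) recv 55: fwd; pos5(id48) recv 13: drop; pos6(id77) recv 48: drop; pos7(id74) recv 77: fwd; pos0(id14) recv 74: fwd
Round 2: pos5(id48) recv 55: fwd; pos0(id14) recv 77: fwd; pos1(id43) recv 74: fwd
Round 3: pos6(id77) recv 55: drop; pos1(id43) recv 77: fwd; pos2(id50) recv 74: fwd
Round 4: pos2(id50) recv 77: fwd; pos3(id55) recv 74: fwd
Round 5: pos3(id55) recv 77: fwd; pos4(id13) recv 74: fwd
Round 6: pos4(id13) recv 77: fwd; pos5(id48) recv 74: fwd
After round 6: 2 messages still in flight

Answer: 2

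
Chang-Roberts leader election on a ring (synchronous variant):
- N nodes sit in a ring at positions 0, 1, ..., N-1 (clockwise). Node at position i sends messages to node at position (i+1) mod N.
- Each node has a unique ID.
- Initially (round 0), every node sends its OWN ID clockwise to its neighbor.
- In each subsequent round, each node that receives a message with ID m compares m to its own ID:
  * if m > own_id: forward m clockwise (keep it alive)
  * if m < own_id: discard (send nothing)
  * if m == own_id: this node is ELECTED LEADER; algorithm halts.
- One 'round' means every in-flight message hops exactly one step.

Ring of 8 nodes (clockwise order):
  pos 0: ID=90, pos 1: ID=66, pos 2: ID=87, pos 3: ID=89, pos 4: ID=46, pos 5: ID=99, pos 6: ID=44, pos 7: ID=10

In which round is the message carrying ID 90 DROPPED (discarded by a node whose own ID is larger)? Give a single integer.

Answer: 5

Derivation:
Round 1: pos1(id66) recv 90: fwd; pos2(id87) recv 66: drop; pos3(id89) recv 87: drop; pos4(id46) recv 89: fwd; pos5(id99) recv 46: drop; pos6(id44) recv 99: fwd; pos7(id10) recv 44: fwd; pos0(id90) recv 10: drop
Round 2: pos2(id87) recv 90: fwd; pos5(id99) recv 89: drop; pos7(id10) recv 99: fwd; pos0(id90) recv 44: drop
Round 3: pos3(id89) recv 90: fwd; pos0(id90) recv 99: fwd
Round 4: pos4(id46) recv 90: fwd; pos1(id66) recv 99: fwd
Round 5: pos5(id99) recv 90: drop; pos2(id87) recv 99: fwd
Round 6: pos3(id89) recv 99: fwd
Round 7: pos4(id46) recv 99: fwd
Round 8: pos5(id99) recv 99: ELECTED
Message ID 90 originates at pos 0; dropped at pos 5 in round 5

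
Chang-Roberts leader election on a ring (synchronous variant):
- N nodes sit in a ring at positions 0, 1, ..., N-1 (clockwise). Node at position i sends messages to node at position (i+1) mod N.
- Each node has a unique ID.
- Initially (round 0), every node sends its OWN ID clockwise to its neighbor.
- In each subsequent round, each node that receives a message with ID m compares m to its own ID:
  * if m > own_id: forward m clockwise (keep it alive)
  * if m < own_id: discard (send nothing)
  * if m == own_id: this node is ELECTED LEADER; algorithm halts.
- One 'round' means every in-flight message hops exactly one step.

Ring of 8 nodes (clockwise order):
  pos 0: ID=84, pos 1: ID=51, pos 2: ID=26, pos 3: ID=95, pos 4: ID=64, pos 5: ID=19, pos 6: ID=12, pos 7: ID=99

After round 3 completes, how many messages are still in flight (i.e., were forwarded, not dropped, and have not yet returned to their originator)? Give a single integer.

Round 1: pos1(id51) recv 84: fwd; pos2(id26) recv 51: fwd; pos3(id95) recv 26: drop; pos4(id64) recv 95: fwd; pos5(id19) recv 64: fwd; pos6(id12) recv 19: fwd; pos7(id99) recv 12: drop; pos0(id84) recv 99: fwd
Round 2: pos2(id26) recv 84: fwd; pos3(id95) recv 51: drop; pos5(id19) recv 95: fwd; pos6(id12) recv 64: fwd; pos7(id99) recv 19: drop; pos1(id51) recv 99: fwd
Round 3: pos3(id95) recv 84: drop; pos6(id12) recv 95: fwd; pos7(id99) recv 64: drop; pos2(id26) recv 99: fwd
After round 3: 2 messages still in flight

Answer: 2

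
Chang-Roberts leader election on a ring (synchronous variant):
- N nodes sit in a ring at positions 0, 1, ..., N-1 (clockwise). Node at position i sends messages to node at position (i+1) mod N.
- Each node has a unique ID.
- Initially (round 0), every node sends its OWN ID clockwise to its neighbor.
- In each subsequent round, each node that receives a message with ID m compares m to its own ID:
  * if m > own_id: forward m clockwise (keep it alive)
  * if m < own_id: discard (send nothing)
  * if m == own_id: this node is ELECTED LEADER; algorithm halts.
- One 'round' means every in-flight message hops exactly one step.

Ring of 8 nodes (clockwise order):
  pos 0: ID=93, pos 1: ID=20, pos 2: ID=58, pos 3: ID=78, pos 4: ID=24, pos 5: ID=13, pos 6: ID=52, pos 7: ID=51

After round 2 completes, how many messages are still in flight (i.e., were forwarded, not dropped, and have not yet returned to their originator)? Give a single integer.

Answer: 2

Derivation:
Round 1: pos1(id20) recv 93: fwd; pos2(id58) recv 20: drop; pos3(id78) recv 58: drop; pos4(id24) recv 78: fwd; pos5(id13) recv 24: fwd; pos6(id52) recv 13: drop; pos7(id51) recv 52: fwd; pos0(id93) recv 51: drop
Round 2: pos2(id58) recv 93: fwd; pos5(id13) recv 78: fwd; pos6(id52) recv 24: drop; pos0(id93) recv 52: drop
After round 2: 2 messages still in flight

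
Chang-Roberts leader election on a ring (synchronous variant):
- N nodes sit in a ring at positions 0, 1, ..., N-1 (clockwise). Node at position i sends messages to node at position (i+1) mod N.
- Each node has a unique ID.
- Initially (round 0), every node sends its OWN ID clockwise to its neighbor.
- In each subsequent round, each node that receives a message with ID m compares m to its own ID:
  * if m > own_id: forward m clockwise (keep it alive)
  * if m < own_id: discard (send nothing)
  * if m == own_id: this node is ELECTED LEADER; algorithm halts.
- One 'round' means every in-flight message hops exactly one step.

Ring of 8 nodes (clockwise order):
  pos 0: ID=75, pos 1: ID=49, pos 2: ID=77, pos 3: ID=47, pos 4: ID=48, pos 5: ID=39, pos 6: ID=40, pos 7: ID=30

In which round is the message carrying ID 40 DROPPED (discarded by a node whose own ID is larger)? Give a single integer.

Answer: 2

Derivation:
Round 1: pos1(id49) recv 75: fwd; pos2(id77) recv 49: drop; pos3(id47) recv 77: fwd; pos4(id48) recv 47: drop; pos5(id39) recv 48: fwd; pos6(id40) recv 39: drop; pos7(id30) recv 40: fwd; pos0(id75) recv 30: drop
Round 2: pos2(id77) recv 75: drop; pos4(id48) recv 77: fwd; pos6(id40) recv 48: fwd; pos0(id75) recv 40: drop
Round 3: pos5(id39) recv 77: fwd; pos7(id30) recv 48: fwd
Round 4: pos6(id40) recv 77: fwd; pos0(id75) recv 48: drop
Round 5: pos7(id30) recv 77: fwd
Round 6: pos0(id75) recv 77: fwd
Round 7: pos1(id49) recv 77: fwd
Round 8: pos2(id77) recv 77: ELECTED
Message ID 40 originates at pos 6; dropped at pos 0 in round 2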